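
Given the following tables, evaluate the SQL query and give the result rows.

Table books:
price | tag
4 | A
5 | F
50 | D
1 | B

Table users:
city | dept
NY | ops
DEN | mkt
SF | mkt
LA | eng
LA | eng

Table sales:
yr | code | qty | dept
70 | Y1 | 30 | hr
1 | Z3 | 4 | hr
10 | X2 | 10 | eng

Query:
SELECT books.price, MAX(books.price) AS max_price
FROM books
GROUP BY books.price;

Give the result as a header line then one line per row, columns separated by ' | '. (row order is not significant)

== RESULT ==
books.price | max_price
4 | 4
5 | 5
50 | 50
1 | 1

Derivation:
After GROUP BY (4 rows):
books.price | max_price
4 | 4
5 | 5
50 | 50
1 | 1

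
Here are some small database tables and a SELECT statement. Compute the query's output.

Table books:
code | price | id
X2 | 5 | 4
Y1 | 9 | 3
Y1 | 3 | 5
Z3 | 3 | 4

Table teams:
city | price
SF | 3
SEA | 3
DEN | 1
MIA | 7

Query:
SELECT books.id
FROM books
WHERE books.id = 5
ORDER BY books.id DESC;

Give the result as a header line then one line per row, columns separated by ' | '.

After WHERE (1 rows):
books.code | books.price | books.id
Y1 | 3 | 5
After SELECT (1 rows):
books.id
5
After ORDER BY (1 rows):
books.id
5

== RESULT ==
books.id
5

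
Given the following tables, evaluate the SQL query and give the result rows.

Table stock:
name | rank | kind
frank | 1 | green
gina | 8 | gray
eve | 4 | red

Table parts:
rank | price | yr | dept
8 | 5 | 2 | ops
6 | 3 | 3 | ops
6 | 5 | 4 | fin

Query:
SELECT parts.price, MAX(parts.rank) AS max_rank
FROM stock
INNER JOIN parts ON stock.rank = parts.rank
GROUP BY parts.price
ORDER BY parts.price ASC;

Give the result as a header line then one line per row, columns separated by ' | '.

After JOIN parts (1 rows):
stock.name | stock.rank | stock.kind | parts.rank | parts.price | parts.yr | parts.dept
gina | 8 | gray | 8 | 5 | 2 | ops
After GROUP BY (1 rows):
parts.price | max_rank
5 | 8
After ORDER BY (1 rows):
parts.price | max_rank
5 | 8

== RESULT ==
parts.price | max_rank
5 | 8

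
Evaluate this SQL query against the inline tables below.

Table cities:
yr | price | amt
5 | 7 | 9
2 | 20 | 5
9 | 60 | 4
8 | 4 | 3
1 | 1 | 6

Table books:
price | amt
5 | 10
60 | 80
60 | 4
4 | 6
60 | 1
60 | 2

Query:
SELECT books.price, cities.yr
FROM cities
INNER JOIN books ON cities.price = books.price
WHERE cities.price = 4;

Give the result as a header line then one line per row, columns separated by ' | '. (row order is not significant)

After JOIN books (5 rows):
cities.yr | cities.price | cities.amt | books.price | books.amt
9 | 60 | 4 | 60 | 80
9 | 60 | 4 | 60 | 4
9 | 60 | 4 | 60 | 1
9 | 60 | 4 | 60 | 2
8 | 4 | 3 | 4 | 6
After WHERE (1 rows):
cities.yr | cities.price | cities.amt | books.price | books.amt
8 | 4 | 3 | 4 | 6
After SELECT (1 rows):
books.price | cities.yr
4 | 8

== RESULT ==
books.price | cities.yr
4 | 8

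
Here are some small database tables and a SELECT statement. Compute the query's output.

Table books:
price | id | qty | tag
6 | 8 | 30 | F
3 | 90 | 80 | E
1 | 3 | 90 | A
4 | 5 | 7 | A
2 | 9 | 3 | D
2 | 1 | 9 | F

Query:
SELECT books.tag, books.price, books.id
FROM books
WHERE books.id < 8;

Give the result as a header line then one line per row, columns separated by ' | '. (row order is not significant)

== RESULT ==
books.tag | books.price | books.id
A | 1 | 3
A | 4 | 5
F | 2 | 1

Derivation:
After WHERE (3 rows):
books.price | books.id | books.qty | books.tag
1 | 3 | 90 | A
4 | 5 | 7 | A
2 | 1 | 9 | F
After SELECT (3 rows):
books.tag | books.price | books.id
A | 1 | 3
A | 4 | 5
F | 2 | 1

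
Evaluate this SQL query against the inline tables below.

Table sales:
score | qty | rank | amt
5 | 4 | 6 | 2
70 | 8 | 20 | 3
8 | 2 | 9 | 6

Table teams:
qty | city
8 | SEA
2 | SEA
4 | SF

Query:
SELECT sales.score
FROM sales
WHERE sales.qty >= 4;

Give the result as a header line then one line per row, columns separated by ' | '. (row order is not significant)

After WHERE (2 rows):
sales.score | sales.qty | sales.rank | sales.amt
5 | 4 | 6 | 2
70 | 8 | 20 | 3
After SELECT (2 rows):
sales.score
5
70

== RESULT ==
sales.score
5
70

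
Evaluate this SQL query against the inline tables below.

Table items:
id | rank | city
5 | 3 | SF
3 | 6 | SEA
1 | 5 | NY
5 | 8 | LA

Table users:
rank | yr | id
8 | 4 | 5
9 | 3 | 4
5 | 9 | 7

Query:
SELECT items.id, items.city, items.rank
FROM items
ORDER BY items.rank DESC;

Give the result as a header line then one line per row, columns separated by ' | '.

== RESULT ==
items.id | items.city | items.rank
5 | LA | 8
3 | SEA | 6
1 | NY | 5
5 | SF | 3

Derivation:
After SELECT (4 rows):
items.id | items.city | items.rank
5 | SF | 3
3 | SEA | 6
1 | NY | 5
5 | LA | 8
After ORDER BY (4 rows):
items.id | items.city | items.rank
5 | LA | 8
3 | SEA | 6
1 | NY | 5
5 | SF | 3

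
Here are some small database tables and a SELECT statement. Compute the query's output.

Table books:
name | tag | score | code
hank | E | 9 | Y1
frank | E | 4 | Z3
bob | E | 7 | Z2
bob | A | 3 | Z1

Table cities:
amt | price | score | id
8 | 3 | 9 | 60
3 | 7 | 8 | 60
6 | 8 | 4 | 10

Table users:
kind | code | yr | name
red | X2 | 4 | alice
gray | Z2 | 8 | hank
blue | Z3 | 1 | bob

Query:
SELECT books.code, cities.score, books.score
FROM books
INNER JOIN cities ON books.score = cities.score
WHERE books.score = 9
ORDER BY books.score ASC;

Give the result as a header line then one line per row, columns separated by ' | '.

== RESULT ==
books.code | cities.score | books.score
Y1 | 9 | 9

Derivation:
After JOIN cities (2 rows):
books.name | books.tag | books.score | books.code | cities.amt | cities.price | cities.score | cities.id
hank | E | 9 | Y1 | 8 | 3 | 9 | 60
frank | E | 4 | Z3 | 6 | 8 | 4 | 10
After WHERE (1 rows):
books.name | books.tag | books.score | books.code | cities.amt | cities.price | cities.score | cities.id
hank | E | 9 | Y1 | 8 | 3 | 9 | 60
After SELECT (1 rows):
books.code | cities.score | books.score
Y1 | 9 | 9
After ORDER BY (1 rows):
books.code | cities.score | books.score
Y1 | 9 | 9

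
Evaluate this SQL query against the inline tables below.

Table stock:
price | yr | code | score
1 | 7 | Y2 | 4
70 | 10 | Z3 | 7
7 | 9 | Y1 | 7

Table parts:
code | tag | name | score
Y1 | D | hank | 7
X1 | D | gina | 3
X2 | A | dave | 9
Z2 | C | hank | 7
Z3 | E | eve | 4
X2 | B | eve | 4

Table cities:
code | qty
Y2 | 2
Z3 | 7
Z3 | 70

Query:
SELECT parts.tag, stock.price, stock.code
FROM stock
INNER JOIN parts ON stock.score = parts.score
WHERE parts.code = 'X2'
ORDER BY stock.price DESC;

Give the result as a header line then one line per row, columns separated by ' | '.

After JOIN parts (6 rows):
stock.price | stock.yr | stock.code | stock.score | parts.code | parts.tag | parts.name | parts.score
1 | 7 | Y2 | 4 | Z3 | E | eve | 4
1 | 7 | Y2 | 4 | X2 | B | eve | 4
70 | 10 | Z3 | 7 | Y1 | D | hank | 7
70 | 10 | Z3 | 7 | Z2 | C | hank | 7
7 | 9 | Y1 | 7 | Y1 | D | hank | 7
7 | 9 | Y1 | 7 | Z2 | C | hank | 7
After WHERE (1 rows):
stock.price | stock.yr | stock.code | stock.score | parts.code | parts.tag | parts.name | parts.score
1 | 7 | Y2 | 4 | X2 | B | eve | 4
After SELECT (1 rows):
parts.tag | stock.price | stock.code
B | 1 | Y2
After ORDER BY (1 rows):
parts.tag | stock.price | stock.code
B | 1 | Y2

== RESULT ==
parts.tag | stock.price | stock.code
B | 1 | Y2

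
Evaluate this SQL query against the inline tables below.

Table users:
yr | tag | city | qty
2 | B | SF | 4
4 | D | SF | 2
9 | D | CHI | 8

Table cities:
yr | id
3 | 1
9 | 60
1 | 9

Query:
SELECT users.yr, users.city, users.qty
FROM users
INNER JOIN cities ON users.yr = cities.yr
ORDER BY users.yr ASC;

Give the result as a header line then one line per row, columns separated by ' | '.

After JOIN cities (1 rows):
users.yr | users.tag | users.city | users.qty | cities.yr | cities.id
9 | D | CHI | 8 | 9 | 60
After SELECT (1 rows):
users.yr | users.city | users.qty
9 | CHI | 8
After ORDER BY (1 rows):
users.yr | users.city | users.qty
9 | CHI | 8

== RESULT ==
users.yr | users.city | users.qty
9 | CHI | 8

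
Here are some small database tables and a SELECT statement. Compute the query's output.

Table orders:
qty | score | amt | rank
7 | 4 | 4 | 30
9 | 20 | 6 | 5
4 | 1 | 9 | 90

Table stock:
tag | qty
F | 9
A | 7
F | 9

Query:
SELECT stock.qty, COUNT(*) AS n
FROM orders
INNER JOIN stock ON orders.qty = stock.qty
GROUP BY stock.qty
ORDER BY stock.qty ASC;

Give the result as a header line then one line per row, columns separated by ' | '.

After JOIN stock (3 rows):
orders.qty | orders.score | orders.amt | orders.rank | stock.tag | stock.qty
7 | 4 | 4 | 30 | A | 7
9 | 20 | 6 | 5 | F | 9
9 | 20 | 6 | 5 | F | 9
After GROUP BY (2 rows):
stock.qty | n
7 | 1
9 | 2
After ORDER BY (2 rows):
stock.qty | n
7 | 1
9 | 2

== RESULT ==
stock.qty | n
7 | 1
9 | 2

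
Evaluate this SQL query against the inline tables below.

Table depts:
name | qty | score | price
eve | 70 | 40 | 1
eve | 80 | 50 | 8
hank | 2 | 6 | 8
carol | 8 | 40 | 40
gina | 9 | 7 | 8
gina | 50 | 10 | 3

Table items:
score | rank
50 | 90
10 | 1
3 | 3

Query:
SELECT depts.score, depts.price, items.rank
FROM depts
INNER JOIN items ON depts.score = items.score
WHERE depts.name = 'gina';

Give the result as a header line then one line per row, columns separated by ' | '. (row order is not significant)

After JOIN items (2 rows):
depts.name | depts.qty | depts.score | depts.price | items.score | items.rank
eve | 80 | 50 | 8 | 50 | 90
gina | 50 | 10 | 3 | 10 | 1
After WHERE (1 rows):
depts.name | depts.qty | depts.score | depts.price | items.score | items.rank
gina | 50 | 10 | 3 | 10 | 1
After SELECT (1 rows):
depts.score | depts.price | items.rank
10 | 3 | 1

== RESULT ==
depts.score | depts.price | items.rank
10 | 3 | 1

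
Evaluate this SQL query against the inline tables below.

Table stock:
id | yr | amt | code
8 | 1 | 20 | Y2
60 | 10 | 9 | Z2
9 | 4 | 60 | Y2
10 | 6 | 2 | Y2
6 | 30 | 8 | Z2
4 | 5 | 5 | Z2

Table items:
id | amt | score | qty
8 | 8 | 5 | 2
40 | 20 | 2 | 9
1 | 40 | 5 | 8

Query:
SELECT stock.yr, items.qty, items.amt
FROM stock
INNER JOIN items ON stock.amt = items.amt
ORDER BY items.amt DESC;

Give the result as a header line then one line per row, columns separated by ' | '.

== RESULT ==
stock.yr | items.qty | items.amt
1 | 9 | 20
30 | 2 | 8

Derivation:
After JOIN items (2 rows):
stock.id | stock.yr | stock.amt | stock.code | items.id | items.amt | items.score | items.qty
8 | 1 | 20 | Y2 | 40 | 20 | 2 | 9
6 | 30 | 8 | Z2 | 8 | 8 | 5 | 2
After SELECT (2 rows):
stock.yr | items.qty | items.amt
1 | 9 | 20
30 | 2 | 8
After ORDER BY (2 rows):
stock.yr | items.qty | items.amt
1 | 9 | 20
30 | 2 | 8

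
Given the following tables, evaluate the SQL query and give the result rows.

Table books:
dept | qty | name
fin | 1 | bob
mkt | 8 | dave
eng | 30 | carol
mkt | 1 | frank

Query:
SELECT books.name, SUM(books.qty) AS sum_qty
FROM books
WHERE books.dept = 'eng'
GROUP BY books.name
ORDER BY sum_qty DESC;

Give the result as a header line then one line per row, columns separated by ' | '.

After WHERE (1 rows):
books.dept | books.qty | books.name
eng | 30 | carol
After GROUP BY (1 rows):
books.name | sum_qty
carol | 30
After ORDER BY (1 rows):
books.name | sum_qty
carol | 30

== RESULT ==
books.name | sum_qty
carol | 30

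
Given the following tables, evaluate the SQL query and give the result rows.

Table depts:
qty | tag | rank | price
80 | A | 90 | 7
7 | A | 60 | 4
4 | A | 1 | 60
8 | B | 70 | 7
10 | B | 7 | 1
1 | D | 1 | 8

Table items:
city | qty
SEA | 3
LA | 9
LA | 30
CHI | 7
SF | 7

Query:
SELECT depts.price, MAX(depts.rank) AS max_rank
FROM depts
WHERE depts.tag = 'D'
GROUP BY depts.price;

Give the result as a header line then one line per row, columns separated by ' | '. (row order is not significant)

After WHERE (1 rows):
depts.qty | depts.tag | depts.rank | depts.price
1 | D | 1 | 8
After GROUP BY (1 rows):
depts.price | max_rank
8 | 1

== RESULT ==
depts.price | max_rank
8 | 1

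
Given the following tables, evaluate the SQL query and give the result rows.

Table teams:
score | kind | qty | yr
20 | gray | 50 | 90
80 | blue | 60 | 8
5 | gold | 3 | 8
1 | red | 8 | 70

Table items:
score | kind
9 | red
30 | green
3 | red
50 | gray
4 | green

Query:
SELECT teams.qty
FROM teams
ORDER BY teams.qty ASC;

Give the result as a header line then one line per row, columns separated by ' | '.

== RESULT ==
teams.qty
3
8
50
60

Derivation:
After SELECT (4 rows):
teams.qty
50
60
3
8
After ORDER BY (4 rows):
teams.qty
3
8
50
60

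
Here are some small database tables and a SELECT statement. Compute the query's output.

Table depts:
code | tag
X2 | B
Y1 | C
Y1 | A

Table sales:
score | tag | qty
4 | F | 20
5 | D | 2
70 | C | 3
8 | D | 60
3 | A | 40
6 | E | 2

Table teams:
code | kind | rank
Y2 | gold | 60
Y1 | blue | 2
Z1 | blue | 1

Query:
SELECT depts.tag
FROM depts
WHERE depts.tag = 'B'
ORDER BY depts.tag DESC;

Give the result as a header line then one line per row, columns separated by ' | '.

After WHERE (1 rows):
depts.code | depts.tag
X2 | B
After SELECT (1 rows):
depts.tag
B
After ORDER BY (1 rows):
depts.tag
B

== RESULT ==
depts.tag
B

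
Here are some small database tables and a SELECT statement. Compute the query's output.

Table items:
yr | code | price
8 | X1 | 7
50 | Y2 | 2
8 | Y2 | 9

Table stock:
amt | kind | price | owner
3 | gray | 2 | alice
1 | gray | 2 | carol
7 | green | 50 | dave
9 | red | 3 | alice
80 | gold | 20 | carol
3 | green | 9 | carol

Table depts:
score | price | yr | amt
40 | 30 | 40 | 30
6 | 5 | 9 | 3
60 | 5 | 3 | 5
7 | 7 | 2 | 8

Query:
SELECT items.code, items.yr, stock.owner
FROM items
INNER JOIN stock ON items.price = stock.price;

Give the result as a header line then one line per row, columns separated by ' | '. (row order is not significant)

After JOIN stock (3 rows):
items.yr | items.code | items.price | stock.amt | stock.kind | stock.price | stock.owner
50 | Y2 | 2 | 3 | gray | 2 | alice
50 | Y2 | 2 | 1 | gray | 2 | carol
8 | Y2 | 9 | 3 | green | 9 | carol
After SELECT (3 rows):
items.code | items.yr | stock.owner
Y2 | 50 | alice
Y2 | 50 | carol
Y2 | 8 | carol

== RESULT ==
items.code | items.yr | stock.owner
Y2 | 50 | alice
Y2 | 50 | carol
Y2 | 8 | carol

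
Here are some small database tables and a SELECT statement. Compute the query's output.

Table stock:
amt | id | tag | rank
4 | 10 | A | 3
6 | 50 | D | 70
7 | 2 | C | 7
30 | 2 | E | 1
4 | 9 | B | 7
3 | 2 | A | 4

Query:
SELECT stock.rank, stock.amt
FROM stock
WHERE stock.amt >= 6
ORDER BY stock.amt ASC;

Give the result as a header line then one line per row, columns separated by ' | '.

== RESULT ==
stock.rank | stock.amt
70 | 6
7 | 7
1 | 30

Derivation:
After WHERE (3 rows):
stock.amt | stock.id | stock.tag | stock.rank
6 | 50 | D | 70
7 | 2 | C | 7
30 | 2 | E | 1
After SELECT (3 rows):
stock.rank | stock.amt
70 | 6
7 | 7
1 | 30
After ORDER BY (3 rows):
stock.rank | stock.amt
70 | 6
7 | 7
1 | 30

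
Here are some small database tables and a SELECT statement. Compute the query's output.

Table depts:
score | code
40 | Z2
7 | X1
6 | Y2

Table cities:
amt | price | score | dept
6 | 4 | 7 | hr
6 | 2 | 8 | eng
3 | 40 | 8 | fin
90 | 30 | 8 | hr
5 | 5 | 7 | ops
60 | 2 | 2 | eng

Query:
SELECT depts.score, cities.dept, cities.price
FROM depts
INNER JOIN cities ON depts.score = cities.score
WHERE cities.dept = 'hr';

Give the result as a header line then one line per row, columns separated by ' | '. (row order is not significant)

After JOIN cities (2 rows):
depts.score | depts.code | cities.amt | cities.price | cities.score | cities.dept
7 | X1 | 6 | 4 | 7 | hr
7 | X1 | 5 | 5 | 7 | ops
After WHERE (1 rows):
depts.score | depts.code | cities.amt | cities.price | cities.score | cities.dept
7 | X1 | 6 | 4 | 7 | hr
After SELECT (1 rows):
depts.score | cities.dept | cities.price
7 | hr | 4

== RESULT ==
depts.score | cities.dept | cities.price
7 | hr | 4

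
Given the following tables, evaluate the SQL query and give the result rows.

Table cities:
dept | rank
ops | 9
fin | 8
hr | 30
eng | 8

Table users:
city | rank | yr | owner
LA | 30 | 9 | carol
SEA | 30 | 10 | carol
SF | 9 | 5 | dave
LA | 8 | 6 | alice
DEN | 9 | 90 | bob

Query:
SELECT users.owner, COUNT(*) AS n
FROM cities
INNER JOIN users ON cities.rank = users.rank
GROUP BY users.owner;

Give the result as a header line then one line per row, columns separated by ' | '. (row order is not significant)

After JOIN users (6 rows):
cities.dept | cities.rank | users.city | users.rank | users.yr | users.owner
ops | 9 | SF | 9 | 5 | dave
ops | 9 | DEN | 9 | 90 | bob
fin | 8 | LA | 8 | 6 | alice
hr | 30 | LA | 30 | 9 | carol
hr | 30 | SEA | 30 | 10 | carol
eng | 8 | LA | 8 | 6 | alice
After GROUP BY (4 rows):
users.owner | n
dave | 1
bob | 1
alice | 2
carol | 2

== RESULT ==
users.owner | n
dave | 1
bob | 1
alice | 2
carol | 2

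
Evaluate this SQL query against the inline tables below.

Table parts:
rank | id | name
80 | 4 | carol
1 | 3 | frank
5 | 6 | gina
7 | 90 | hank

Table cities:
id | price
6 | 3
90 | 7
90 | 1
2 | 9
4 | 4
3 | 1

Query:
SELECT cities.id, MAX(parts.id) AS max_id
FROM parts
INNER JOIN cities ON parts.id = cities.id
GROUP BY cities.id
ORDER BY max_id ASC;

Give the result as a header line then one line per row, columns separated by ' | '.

After JOIN cities (5 rows):
parts.rank | parts.id | parts.name | cities.id | cities.price
80 | 4 | carol | 4 | 4
1 | 3 | frank | 3 | 1
5 | 6 | gina | 6 | 3
7 | 90 | hank | 90 | 7
7 | 90 | hank | 90 | 1
After GROUP BY (4 rows):
cities.id | max_id
4 | 4
3 | 3
6 | 6
90 | 90
After ORDER BY (4 rows):
cities.id | max_id
3 | 3
4 | 4
6 | 6
90 | 90

== RESULT ==
cities.id | max_id
3 | 3
4 | 4
6 | 6
90 | 90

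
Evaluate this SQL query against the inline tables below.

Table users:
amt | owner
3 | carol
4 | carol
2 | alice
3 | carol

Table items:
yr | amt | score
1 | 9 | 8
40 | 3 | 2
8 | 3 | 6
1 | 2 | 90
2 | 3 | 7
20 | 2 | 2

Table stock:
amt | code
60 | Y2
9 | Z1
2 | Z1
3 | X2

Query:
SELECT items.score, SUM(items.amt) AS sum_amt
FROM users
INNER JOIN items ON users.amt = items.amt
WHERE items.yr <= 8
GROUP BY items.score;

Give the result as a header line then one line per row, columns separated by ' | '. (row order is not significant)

== RESULT ==
items.score | sum_amt
6 | 6
7 | 6
90 | 2

Derivation:
After JOIN items (8 rows):
users.amt | users.owner | items.yr | items.amt | items.score
3 | carol | 40 | 3 | 2
3 | carol | 8 | 3 | 6
3 | carol | 2 | 3 | 7
2 | alice | 1 | 2 | 90
2 | alice | 20 | 2 | 2
3 | carol | 40 | 3 | 2
3 | carol | 8 | 3 | 6
3 | carol | 2 | 3 | 7
After WHERE (5 rows):
users.amt | users.owner | items.yr | items.amt | items.score
3 | carol | 8 | 3 | 6
3 | carol | 2 | 3 | 7
2 | alice | 1 | 2 | 90
3 | carol | 8 | 3 | 6
3 | carol | 2 | 3 | 7
After GROUP BY (3 rows):
items.score | sum_amt
6 | 6
7 | 6
90 | 2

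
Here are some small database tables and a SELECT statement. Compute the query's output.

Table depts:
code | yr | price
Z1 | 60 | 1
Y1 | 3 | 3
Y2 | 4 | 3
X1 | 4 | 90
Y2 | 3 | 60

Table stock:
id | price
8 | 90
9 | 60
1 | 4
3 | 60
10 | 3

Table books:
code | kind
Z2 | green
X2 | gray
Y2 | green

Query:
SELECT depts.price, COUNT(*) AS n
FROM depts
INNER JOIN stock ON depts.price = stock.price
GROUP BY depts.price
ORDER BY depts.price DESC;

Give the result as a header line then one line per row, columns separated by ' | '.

== RESULT ==
depts.price | n
90 | 1
60 | 2
3 | 2

Derivation:
After JOIN stock (5 rows):
depts.code | depts.yr | depts.price | stock.id | stock.price
Y1 | 3 | 3 | 10 | 3
Y2 | 4 | 3 | 10 | 3
X1 | 4 | 90 | 8 | 90
Y2 | 3 | 60 | 9 | 60
Y2 | 3 | 60 | 3 | 60
After GROUP BY (3 rows):
depts.price | n
3 | 2
90 | 1
60 | 2
After ORDER BY (3 rows):
depts.price | n
90 | 1
60 | 2
3 | 2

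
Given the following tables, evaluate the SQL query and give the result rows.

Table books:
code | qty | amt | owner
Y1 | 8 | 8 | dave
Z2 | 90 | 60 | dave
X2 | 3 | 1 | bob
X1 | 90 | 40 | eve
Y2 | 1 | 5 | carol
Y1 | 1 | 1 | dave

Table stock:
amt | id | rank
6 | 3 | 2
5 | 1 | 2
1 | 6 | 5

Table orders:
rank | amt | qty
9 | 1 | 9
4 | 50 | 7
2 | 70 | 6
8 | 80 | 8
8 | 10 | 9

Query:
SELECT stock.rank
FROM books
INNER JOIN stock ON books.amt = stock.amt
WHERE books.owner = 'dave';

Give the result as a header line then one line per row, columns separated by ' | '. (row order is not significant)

After JOIN stock (3 rows):
books.code | books.qty | books.amt | books.owner | stock.amt | stock.id | stock.rank
X2 | 3 | 1 | bob | 1 | 6 | 5
Y2 | 1 | 5 | carol | 5 | 1 | 2
Y1 | 1 | 1 | dave | 1 | 6 | 5
After WHERE (1 rows):
books.code | books.qty | books.amt | books.owner | stock.amt | stock.id | stock.rank
Y1 | 1 | 1 | dave | 1 | 6 | 5
After SELECT (1 rows):
stock.rank
5

== RESULT ==
stock.rank
5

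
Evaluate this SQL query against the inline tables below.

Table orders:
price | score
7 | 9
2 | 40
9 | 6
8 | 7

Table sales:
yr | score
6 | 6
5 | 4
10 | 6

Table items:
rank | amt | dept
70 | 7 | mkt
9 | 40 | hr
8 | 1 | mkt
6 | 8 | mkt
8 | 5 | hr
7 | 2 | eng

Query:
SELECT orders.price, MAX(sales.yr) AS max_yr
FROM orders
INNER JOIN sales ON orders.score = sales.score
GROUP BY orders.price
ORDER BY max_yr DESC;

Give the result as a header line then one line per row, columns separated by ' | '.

After JOIN sales (2 rows):
orders.price | orders.score | sales.yr | sales.score
9 | 6 | 6 | 6
9 | 6 | 10 | 6
After GROUP BY (1 rows):
orders.price | max_yr
9 | 10
After ORDER BY (1 rows):
orders.price | max_yr
9 | 10

== RESULT ==
orders.price | max_yr
9 | 10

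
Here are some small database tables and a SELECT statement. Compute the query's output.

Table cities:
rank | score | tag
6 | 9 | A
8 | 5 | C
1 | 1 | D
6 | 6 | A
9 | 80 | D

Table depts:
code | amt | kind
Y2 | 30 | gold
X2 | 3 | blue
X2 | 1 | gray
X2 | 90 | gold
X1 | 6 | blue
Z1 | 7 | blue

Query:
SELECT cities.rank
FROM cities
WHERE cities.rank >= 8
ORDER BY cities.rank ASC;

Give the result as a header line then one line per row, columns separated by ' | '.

== RESULT ==
cities.rank
8
9

Derivation:
After WHERE (2 rows):
cities.rank | cities.score | cities.tag
8 | 5 | C
9 | 80 | D
After SELECT (2 rows):
cities.rank
8
9
After ORDER BY (2 rows):
cities.rank
8
9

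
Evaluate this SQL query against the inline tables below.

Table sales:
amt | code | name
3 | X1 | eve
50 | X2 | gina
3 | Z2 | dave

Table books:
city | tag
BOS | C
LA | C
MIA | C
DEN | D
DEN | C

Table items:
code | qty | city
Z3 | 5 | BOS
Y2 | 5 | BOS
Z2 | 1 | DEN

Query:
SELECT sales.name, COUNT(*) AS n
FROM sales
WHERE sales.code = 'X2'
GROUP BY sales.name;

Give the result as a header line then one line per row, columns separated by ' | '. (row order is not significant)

== RESULT ==
sales.name | n
gina | 1

Derivation:
After WHERE (1 rows):
sales.amt | sales.code | sales.name
50 | X2 | gina
After GROUP BY (1 rows):
sales.name | n
gina | 1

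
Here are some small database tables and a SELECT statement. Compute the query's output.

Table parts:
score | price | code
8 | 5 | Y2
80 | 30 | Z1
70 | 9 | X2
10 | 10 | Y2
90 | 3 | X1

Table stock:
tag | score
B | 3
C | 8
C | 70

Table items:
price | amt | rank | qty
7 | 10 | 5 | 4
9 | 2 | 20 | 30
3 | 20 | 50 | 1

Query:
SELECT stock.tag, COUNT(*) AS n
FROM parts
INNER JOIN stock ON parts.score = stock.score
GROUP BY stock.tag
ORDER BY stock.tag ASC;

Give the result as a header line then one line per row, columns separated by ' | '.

== RESULT ==
stock.tag | n
C | 2

Derivation:
After JOIN stock (2 rows):
parts.score | parts.price | parts.code | stock.tag | stock.score
8 | 5 | Y2 | C | 8
70 | 9 | X2 | C | 70
After GROUP BY (1 rows):
stock.tag | n
C | 2
After ORDER BY (1 rows):
stock.tag | n
C | 2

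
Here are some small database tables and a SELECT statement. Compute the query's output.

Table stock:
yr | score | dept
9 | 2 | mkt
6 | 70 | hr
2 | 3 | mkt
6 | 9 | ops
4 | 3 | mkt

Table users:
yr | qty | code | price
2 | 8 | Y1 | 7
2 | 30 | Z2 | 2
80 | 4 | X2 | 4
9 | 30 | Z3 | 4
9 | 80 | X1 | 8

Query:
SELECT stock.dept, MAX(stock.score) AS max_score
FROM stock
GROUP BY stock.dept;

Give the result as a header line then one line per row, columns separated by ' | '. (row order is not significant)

After GROUP BY (3 rows):
stock.dept | max_score
mkt | 3
hr | 70
ops | 9

== RESULT ==
stock.dept | max_score
mkt | 3
hr | 70
ops | 9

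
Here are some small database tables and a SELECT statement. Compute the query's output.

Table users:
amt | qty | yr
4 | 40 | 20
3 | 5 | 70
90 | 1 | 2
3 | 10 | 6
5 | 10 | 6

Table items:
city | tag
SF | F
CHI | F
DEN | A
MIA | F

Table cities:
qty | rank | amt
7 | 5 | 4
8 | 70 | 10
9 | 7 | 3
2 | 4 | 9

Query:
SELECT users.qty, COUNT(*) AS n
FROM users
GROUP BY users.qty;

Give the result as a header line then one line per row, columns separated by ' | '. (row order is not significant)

== RESULT ==
users.qty | n
40 | 1
5 | 1
1 | 1
10 | 2

Derivation:
After GROUP BY (4 rows):
users.qty | n
40 | 1
5 | 1
1 | 1
10 | 2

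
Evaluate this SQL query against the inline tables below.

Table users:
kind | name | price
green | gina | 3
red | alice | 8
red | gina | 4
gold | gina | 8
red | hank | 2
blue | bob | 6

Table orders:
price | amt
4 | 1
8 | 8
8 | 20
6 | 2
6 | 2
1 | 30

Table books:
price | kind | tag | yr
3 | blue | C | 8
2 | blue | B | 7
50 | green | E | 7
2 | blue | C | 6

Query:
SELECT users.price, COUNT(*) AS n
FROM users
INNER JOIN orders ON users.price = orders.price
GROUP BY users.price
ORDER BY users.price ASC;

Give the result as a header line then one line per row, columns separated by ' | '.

== RESULT ==
users.price | n
4 | 1
6 | 2
8 | 4

Derivation:
After JOIN orders (7 rows):
users.kind | users.name | users.price | orders.price | orders.amt
red | alice | 8 | 8 | 8
red | alice | 8 | 8 | 20
red | gina | 4 | 4 | 1
gold | gina | 8 | 8 | 8
gold | gina | 8 | 8 | 20
blue | bob | 6 | 6 | 2
blue | bob | 6 | 6 | 2
After GROUP BY (3 rows):
users.price | n
8 | 4
4 | 1
6 | 2
After ORDER BY (3 rows):
users.price | n
4 | 1
6 | 2
8 | 4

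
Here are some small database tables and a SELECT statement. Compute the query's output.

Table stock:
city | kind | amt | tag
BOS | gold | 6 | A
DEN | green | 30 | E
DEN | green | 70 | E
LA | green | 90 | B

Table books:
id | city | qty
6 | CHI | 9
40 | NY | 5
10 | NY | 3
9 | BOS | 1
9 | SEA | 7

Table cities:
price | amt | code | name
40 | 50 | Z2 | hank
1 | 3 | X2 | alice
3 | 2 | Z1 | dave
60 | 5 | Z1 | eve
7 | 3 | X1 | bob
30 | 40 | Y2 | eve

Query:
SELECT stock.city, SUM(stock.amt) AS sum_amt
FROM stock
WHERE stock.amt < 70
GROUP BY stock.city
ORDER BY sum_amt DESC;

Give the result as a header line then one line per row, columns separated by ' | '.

== RESULT ==
stock.city | sum_amt
DEN | 30
BOS | 6

Derivation:
After WHERE (2 rows):
stock.city | stock.kind | stock.amt | stock.tag
BOS | gold | 6 | A
DEN | green | 30 | E
After GROUP BY (2 rows):
stock.city | sum_amt
BOS | 6
DEN | 30
After ORDER BY (2 rows):
stock.city | sum_amt
DEN | 30
BOS | 6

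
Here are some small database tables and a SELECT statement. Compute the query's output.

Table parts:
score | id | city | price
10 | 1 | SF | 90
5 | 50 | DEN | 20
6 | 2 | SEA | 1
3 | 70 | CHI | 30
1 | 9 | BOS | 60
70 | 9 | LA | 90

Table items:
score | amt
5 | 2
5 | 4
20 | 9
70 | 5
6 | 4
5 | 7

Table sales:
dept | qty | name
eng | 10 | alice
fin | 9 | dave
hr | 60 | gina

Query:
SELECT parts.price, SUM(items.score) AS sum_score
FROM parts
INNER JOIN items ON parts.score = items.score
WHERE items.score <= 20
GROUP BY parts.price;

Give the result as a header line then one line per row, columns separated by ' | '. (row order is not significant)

After JOIN items (5 rows):
parts.score | parts.id | parts.city | parts.price | items.score | items.amt
5 | 50 | DEN | 20 | 5 | 2
5 | 50 | DEN | 20 | 5 | 4
5 | 50 | DEN | 20 | 5 | 7
6 | 2 | SEA | 1 | 6 | 4
70 | 9 | LA | 90 | 70 | 5
After WHERE (4 rows):
parts.score | parts.id | parts.city | parts.price | items.score | items.amt
5 | 50 | DEN | 20 | 5 | 2
5 | 50 | DEN | 20 | 5 | 4
5 | 50 | DEN | 20 | 5 | 7
6 | 2 | SEA | 1 | 6 | 4
After GROUP BY (2 rows):
parts.price | sum_score
20 | 15
1 | 6

== RESULT ==
parts.price | sum_score
20 | 15
1 | 6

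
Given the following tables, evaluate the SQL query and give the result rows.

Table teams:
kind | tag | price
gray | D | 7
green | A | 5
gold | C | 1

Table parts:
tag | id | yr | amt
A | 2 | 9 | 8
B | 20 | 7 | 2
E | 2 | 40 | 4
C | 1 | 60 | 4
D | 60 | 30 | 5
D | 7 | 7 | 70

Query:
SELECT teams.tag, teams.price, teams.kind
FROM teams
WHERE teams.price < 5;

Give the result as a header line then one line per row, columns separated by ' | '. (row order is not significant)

== RESULT ==
teams.tag | teams.price | teams.kind
C | 1 | gold

Derivation:
After WHERE (1 rows):
teams.kind | teams.tag | teams.price
gold | C | 1
After SELECT (1 rows):
teams.tag | teams.price | teams.kind
C | 1 | gold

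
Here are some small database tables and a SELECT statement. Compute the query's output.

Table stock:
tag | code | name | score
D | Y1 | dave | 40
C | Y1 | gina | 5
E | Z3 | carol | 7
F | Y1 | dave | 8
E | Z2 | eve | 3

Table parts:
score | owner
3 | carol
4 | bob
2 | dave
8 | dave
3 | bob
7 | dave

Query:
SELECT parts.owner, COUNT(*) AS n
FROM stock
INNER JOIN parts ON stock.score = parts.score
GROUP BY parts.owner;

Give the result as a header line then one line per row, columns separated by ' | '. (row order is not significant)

After JOIN parts (4 rows):
stock.tag | stock.code | stock.name | stock.score | parts.score | parts.owner
E | Z3 | carol | 7 | 7 | dave
F | Y1 | dave | 8 | 8 | dave
E | Z2 | eve | 3 | 3 | carol
E | Z2 | eve | 3 | 3 | bob
After GROUP BY (3 rows):
parts.owner | n
dave | 2
carol | 1
bob | 1

== RESULT ==
parts.owner | n
dave | 2
carol | 1
bob | 1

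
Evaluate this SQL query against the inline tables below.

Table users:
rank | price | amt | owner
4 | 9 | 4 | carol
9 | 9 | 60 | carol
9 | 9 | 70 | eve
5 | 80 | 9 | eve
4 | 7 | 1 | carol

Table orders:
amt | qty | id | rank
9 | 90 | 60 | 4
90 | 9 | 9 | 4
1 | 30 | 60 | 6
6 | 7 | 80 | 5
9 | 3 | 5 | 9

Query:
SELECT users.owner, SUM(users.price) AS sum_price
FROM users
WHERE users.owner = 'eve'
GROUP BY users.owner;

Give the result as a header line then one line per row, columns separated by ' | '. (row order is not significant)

After WHERE (2 rows):
users.rank | users.price | users.amt | users.owner
9 | 9 | 70 | eve
5 | 80 | 9 | eve
After GROUP BY (1 rows):
users.owner | sum_price
eve | 89

== RESULT ==
users.owner | sum_price
eve | 89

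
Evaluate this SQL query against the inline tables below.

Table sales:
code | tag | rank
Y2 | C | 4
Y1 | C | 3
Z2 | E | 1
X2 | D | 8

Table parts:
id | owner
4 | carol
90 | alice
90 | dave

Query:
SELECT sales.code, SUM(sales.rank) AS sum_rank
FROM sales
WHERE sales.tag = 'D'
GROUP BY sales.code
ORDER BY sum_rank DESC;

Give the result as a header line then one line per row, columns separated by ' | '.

After WHERE (1 rows):
sales.code | sales.tag | sales.rank
X2 | D | 8
After GROUP BY (1 rows):
sales.code | sum_rank
X2 | 8
After ORDER BY (1 rows):
sales.code | sum_rank
X2 | 8

== RESULT ==
sales.code | sum_rank
X2 | 8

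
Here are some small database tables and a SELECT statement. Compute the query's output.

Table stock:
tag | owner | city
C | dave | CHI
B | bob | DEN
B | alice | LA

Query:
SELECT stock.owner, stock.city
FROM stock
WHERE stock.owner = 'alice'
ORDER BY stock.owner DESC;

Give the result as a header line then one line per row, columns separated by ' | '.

After WHERE (1 rows):
stock.tag | stock.owner | stock.city
B | alice | LA
After SELECT (1 rows):
stock.owner | stock.city
alice | LA
After ORDER BY (1 rows):
stock.owner | stock.city
alice | LA

== RESULT ==
stock.owner | stock.city
alice | LA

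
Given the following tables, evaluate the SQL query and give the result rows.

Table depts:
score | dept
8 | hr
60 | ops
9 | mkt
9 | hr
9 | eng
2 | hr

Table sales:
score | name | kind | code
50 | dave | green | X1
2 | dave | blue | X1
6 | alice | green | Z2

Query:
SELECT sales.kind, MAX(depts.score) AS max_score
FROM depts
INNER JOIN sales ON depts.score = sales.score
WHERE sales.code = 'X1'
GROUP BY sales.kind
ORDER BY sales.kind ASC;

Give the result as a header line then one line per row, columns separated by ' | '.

== RESULT ==
sales.kind | max_score
blue | 2

Derivation:
After JOIN sales (1 rows):
depts.score | depts.dept | sales.score | sales.name | sales.kind | sales.code
2 | hr | 2 | dave | blue | X1
After WHERE (1 rows):
depts.score | depts.dept | sales.score | sales.name | sales.kind | sales.code
2 | hr | 2 | dave | blue | X1
After GROUP BY (1 rows):
sales.kind | max_score
blue | 2
After ORDER BY (1 rows):
sales.kind | max_score
blue | 2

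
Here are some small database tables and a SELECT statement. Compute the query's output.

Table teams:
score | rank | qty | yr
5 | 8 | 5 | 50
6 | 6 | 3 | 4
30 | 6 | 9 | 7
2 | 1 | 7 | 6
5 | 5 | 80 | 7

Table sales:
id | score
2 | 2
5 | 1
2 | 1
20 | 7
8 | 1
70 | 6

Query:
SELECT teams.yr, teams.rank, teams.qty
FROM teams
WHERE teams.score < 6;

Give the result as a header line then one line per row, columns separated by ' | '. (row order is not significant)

== RESULT ==
teams.yr | teams.rank | teams.qty
50 | 8 | 5
6 | 1 | 7
7 | 5 | 80

Derivation:
After WHERE (3 rows):
teams.score | teams.rank | teams.qty | teams.yr
5 | 8 | 5 | 50
2 | 1 | 7 | 6
5 | 5 | 80 | 7
After SELECT (3 rows):
teams.yr | teams.rank | teams.qty
50 | 8 | 5
6 | 1 | 7
7 | 5 | 80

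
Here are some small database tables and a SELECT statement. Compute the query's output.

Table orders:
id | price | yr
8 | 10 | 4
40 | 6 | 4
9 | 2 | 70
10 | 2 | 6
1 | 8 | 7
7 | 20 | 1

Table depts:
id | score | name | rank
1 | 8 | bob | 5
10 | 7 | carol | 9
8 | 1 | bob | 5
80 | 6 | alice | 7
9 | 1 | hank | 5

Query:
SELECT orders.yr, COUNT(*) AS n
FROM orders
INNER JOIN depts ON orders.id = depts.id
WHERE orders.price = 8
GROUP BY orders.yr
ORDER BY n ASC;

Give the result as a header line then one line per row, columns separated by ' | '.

After JOIN depts (4 rows):
orders.id | orders.price | orders.yr | depts.id | depts.score | depts.name | depts.rank
8 | 10 | 4 | 8 | 1 | bob | 5
9 | 2 | 70 | 9 | 1 | hank | 5
10 | 2 | 6 | 10 | 7 | carol | 9
1 | 8 | 7 | 1 | 8 | bob | 5
After WHERE (1 rows):
orders.id | orders.price | orders.yr | depts.id | depts.score | depts.name | depts.rank
1 | 8 | 7 | 1 | 8 | bob | 5
After GROUP BY (1 rows):
orders.yr | n
7 | 1
After ORDER BY (1 rows):
orders.yr | n
7 | 1

== RESULT ==
orders.yr | n
7 | 1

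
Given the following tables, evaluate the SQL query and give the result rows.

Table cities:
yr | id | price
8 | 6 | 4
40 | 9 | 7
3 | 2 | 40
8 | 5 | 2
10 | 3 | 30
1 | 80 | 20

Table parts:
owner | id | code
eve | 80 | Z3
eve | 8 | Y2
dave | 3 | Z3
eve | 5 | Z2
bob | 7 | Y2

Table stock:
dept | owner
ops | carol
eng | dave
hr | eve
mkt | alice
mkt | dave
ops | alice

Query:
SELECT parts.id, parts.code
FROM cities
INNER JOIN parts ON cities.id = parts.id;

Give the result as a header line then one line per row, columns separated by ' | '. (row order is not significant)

After JOIN parts (3 rows):
cities.yr | cities.id | cities.price | parts.owner | parts.id | parts.code
8 | 5 | 2 | eve | 5 | Z2
10 | 3 | 30 | dave | 3 | Z3
1 | 80 | 20 | eve | 80 | Z3
After SELECT (3 rows):
parts.id | parts.code
5 | Z2
3 | Z3
80 | Z3

== RESULT ==
parts.id | parts.code
5 | Z2
3 | Z3
80 | Z3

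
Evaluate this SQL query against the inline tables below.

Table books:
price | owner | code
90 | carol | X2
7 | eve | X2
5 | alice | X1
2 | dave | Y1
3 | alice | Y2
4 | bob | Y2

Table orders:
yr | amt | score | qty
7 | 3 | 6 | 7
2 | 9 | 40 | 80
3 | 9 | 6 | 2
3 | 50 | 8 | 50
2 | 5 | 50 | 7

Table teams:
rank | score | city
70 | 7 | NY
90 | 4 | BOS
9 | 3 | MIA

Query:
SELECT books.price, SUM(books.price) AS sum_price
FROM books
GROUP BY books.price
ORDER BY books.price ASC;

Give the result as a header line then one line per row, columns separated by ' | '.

== RESULT ==
books.price | sum_price
2 | 2
3 | 3
4 | 4
5 | 5
7 | 7
90 | 90

Derivation:
After GROUP BY (6 rows):
books.price | sum_price
90 | 90
7 | 7
5 | 5
2 | 2
3 | 3
4 | 4
After ORDER BY (6 rows):
books.price | sum_price
2 | 2
3 | 3
4 | 4
5 | 5
7 | 7
90 | 90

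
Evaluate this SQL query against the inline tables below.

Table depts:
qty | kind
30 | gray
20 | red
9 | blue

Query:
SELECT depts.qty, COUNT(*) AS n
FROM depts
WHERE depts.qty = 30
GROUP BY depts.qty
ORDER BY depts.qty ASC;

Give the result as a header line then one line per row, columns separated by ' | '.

After WHERE (1 rows):
depts.qty | depts.kind
30 | gray
After GROUP BY (1 rows):
depts.qty | n
30 | 1
After ORDER BY (1 rows):
depts.qty | n
30 | 1

== RESULT ==
depts.qty | n
30 | 1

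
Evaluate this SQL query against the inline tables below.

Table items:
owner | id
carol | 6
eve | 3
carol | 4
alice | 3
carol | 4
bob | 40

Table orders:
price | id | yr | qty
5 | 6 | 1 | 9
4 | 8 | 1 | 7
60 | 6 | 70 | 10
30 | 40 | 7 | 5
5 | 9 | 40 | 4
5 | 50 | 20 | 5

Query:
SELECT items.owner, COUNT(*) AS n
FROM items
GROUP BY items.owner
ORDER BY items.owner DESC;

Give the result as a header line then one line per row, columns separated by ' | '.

After GROUP BY (4 rows):
items.owner | n
carol | 3
eve | 1
alice | 1
bob | 1
After ORDER BY (4 rows):
items.owner | n
eve | 1
carol | 3
bob | 1
alice | 1

== RESULT ==
items.owner | n
eve | 1
carol | 3
bob | 1
alice | 1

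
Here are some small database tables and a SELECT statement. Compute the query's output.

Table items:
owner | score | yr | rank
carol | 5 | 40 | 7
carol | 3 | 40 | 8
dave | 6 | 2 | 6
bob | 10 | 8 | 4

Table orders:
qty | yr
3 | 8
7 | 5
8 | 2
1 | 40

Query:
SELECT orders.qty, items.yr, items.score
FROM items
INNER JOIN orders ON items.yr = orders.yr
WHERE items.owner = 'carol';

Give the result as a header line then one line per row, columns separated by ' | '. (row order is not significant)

After JOIN orders (4 rows):
items.owner | items.score | items.yr | items.rank | orders.qty | orders.yr
carol | 5 | 40 | 7 | 1 | 40
carol | 3 | 40 | 8 | 1 | 40
dave | 6 | 2 | 6 | 8 | 2
bob | 10 | 8 | 4 | 3 | 8
After WHERE (2 rows):
items.owner | items.score | items.yr | items.rank | orders.qty | orders.yr
carol | 5 | 40 | 7 | 1 | 40
carol | 3 | 40 | 8 | 1 | 40
After SELECT (2 rows):
orders.qty | items.yr | items.score
1 | 40 | 5
1 | 40 | 3

== RESULT ==
orders.qty | items.yr | items.score
1 | 40 | 5
1 | 40 | 3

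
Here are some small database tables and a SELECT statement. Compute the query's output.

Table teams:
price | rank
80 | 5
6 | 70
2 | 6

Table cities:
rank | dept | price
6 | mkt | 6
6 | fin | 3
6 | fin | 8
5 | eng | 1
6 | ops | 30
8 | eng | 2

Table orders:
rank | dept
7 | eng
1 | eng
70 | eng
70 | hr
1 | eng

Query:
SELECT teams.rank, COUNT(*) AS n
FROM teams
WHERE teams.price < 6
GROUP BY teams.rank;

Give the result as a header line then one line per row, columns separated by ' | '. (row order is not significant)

== RESULT ==
teams.rank | n
6 | 1

Derivation:
After WHERE (1 rows):
teams.price | teams.rank
2 | 6
After GROUP BY (1 rows):
teams.rank | n
6 | 1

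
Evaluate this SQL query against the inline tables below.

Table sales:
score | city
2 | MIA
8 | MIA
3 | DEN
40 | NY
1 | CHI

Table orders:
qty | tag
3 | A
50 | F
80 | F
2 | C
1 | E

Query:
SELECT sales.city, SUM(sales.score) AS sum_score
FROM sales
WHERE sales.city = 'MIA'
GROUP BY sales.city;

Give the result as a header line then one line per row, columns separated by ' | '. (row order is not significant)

== RESULT ==
sales.city | sum_score
MIA | 10

Derivation:
After WHERE (2 rows):
sales.score | sales.city
2 | MIA
8 | MIA
After GROUP BY (1 rows):
sales.city | sum_score
MIA | 10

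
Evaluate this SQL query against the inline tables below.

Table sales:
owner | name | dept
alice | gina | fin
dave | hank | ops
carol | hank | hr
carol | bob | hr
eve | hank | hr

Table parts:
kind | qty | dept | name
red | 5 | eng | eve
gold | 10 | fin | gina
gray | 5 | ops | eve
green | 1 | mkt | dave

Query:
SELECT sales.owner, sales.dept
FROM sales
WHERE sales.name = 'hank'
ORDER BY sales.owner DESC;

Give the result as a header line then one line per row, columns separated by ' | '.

== RESULT ==
sales.owner | sales.dept
eve | hr
dave | ops
carol | hr

Derivation:
After WHERE (3 rows):
sales.owner | sales.name | sales.dept
dave | hank | ops
carol | hank | hr
eve | hank | hr
After SELECT (3 rows):
sales.owner | sales.dept
dave | ops
carol | hr
eve | hr
After ORDER BY (3 rows):
sales.owner | sales.dept
eve | hr
dave | ops
carol | hr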